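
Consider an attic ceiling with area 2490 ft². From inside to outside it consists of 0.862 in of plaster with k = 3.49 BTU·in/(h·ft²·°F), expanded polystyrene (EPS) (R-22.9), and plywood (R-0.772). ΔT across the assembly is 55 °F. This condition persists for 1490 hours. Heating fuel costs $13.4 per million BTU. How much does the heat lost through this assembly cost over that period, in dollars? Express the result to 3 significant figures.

114 dollars

0.862/3.49 = 0.247
R_total = 0.247 + 22.9 + 0.772 = 23.92 ft²·°F·h/BTU
Q = 2490 × 55 / 23.92 = 5726 BTU/h
E = 5726 × 1490 = 8531000 BTU
Cost = 8531000/10⁶ × 13.4 = $114.3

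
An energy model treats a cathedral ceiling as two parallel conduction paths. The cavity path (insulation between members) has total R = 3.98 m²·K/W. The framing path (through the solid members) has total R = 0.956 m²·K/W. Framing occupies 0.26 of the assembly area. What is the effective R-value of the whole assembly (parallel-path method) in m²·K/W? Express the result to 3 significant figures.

2.18 m²·K/W

U_eff = 0.74/3.98 + 0.26/0.956 = 0.1859 + 0.272 = 0.4579
R_eff = 1/U_eff = 2.184 m²·K/W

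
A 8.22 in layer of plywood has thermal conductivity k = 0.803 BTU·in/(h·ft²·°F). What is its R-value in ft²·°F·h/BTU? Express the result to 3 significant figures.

10.2 ft²·°F·h/BTU

R = L/k = 8.22/0.803 = 10.24 ft²·°F·h/BTU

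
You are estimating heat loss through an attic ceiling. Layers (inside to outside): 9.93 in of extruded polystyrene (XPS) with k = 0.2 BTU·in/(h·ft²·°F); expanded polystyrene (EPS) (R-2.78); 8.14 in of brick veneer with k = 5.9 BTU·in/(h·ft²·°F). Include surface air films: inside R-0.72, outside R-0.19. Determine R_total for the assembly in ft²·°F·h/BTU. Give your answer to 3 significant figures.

9.93/0.2 = 49.65
8.14/5.9 = 1.38
R_total = 0.72 + 49.65 + 2.78 + 1.38 + 0.19 = 54.72 ft²·°F·h/BTU

54.7 ft²·°F·h/BTU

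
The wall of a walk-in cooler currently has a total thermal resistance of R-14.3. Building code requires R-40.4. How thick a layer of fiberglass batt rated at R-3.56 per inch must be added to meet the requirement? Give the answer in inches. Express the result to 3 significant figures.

7.33 in

ΔR = 40.4 − 14.3 = 26.1 ft²·°F·h/BTU
L = ΔR / (R/in) = 26.1/3.56 = 7.331 in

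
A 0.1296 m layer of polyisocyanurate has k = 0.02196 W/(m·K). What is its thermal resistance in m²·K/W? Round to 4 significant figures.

R = L/k = 0.1296/0.02196 = 5.9016 m²·K/W

5.902 m²·K/W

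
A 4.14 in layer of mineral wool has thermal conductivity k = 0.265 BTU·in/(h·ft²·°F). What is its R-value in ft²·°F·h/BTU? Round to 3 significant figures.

15.6 ft²·°F·h/BTU

R = L/k = 4.14/0.265 = 15.62 ft²·°F·h/BTU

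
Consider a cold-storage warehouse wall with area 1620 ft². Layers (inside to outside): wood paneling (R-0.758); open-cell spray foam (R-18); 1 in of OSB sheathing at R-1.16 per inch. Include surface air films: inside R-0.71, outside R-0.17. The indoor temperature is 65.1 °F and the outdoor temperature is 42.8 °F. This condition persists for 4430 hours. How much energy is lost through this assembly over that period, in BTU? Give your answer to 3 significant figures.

1 × 1.16 = 1.16
R_total = 0.71 + 0.758 + 18 + 1.16 + 0.17 = 20.8 ft²·°F·h/BTU
Q = 1620 × (65.1 − 42.8) / 20.8 = 1737 BTU/h
E = 1737 × 4430 = 7695000 BTU

7690000 BTU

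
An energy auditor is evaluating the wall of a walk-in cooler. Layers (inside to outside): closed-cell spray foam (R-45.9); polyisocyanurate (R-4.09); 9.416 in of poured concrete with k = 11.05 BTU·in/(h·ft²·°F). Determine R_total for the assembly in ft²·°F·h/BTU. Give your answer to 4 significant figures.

9.416/11.05 = 0.85213
R_total = 45.9 + 4.09 + 0.85213 = 50.842 ft²·°F·h/BTU

50.84 ft²·°F·h/BTU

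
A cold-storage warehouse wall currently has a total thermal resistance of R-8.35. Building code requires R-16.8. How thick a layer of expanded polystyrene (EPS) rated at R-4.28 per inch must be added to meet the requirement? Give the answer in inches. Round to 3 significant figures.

ΔR = 16.8 − 8.35 = 8.45 ft²·°F·h/BTU
L = ΔR / (R/in) = 8.45/4.28 = 1.974 in

1.97 in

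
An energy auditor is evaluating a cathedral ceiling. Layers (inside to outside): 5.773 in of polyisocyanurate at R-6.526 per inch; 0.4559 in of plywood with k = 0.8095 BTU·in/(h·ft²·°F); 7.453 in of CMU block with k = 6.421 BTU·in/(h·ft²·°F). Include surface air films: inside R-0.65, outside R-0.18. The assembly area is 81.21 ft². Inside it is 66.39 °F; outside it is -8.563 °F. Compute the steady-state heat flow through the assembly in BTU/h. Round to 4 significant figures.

5.773 × 6.526 = 37.675
0.4559/0.8095 = 0.56319
7.453/6.421 = 1.1607
R_total = 0.65 + 37.675 + 0.56319 + 1.1607 + 0.18 = 40.229 ft²·°F·h/BTU
Q = A·ΔT/R = 81.21 × (66.39 − (-8.563)) / 40.229 = 151.31 BTU/h

151.3 BTU/h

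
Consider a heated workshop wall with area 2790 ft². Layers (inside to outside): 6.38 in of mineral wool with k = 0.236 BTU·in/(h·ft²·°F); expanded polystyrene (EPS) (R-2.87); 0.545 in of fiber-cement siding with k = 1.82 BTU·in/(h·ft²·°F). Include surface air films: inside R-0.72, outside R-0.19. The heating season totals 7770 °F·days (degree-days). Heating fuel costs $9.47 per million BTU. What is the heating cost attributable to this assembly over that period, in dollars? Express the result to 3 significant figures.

6.38/0.236 = 27.03
0.545/1.82 = 0.2995
R_total = 0.72 + 27.03 + 2.87 + 0.2995 + 0.19 = 31.11 ft²·°F·h/BTU
E = A × HDD × 24 / R = 2790 × 7770 × 24 / 31.11 = 16720000 BTU
Cost = 16720000/10⁶ × 9.47 = $158.4

158 dollars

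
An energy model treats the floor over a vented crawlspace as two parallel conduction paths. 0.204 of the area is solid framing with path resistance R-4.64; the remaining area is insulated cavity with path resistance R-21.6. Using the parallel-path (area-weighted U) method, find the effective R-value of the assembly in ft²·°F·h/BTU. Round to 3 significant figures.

12.4 ft²·°F·h/BTU

U_eff = 0.796/21.6 + 0.204/4.64 = 0.03685 + 0.04397 = 0.08082
R_eff = 1/U_eff = 12.37 ft²·°F·h/BTU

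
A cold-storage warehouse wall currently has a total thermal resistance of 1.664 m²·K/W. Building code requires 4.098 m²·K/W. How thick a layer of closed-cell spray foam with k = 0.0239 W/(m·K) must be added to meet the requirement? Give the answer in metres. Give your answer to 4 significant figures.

ΔR = 4.098 − 1.664 = 2.434 m²·K/W
L = ΔR × k = 2.434 × 0.0239 = 0.058173 m

0.05817 m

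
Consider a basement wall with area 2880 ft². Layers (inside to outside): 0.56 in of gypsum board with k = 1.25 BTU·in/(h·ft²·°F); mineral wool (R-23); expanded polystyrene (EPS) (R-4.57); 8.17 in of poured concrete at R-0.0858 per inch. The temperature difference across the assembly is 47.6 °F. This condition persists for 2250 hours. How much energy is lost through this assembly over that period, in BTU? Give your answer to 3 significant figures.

0.56/1.25 = 0.448
8.17 × 0.0858 = 0.701
R_total = 0.448 + 23 + 4.57 + 0.701 = 28.72 ft²·°F·h/BTU
Q = 2880 × 47.6 / 28.72 = 4773 BTU/h
E = 4773 × 2250 = 10740000 BTU

10700000 BTU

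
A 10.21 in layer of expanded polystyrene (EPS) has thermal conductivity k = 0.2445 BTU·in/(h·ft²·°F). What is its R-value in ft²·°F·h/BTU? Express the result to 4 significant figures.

R = L/k = 10.21/0.2445 = 41.759 ft²·°F·h/BTU

41.76 ft²·°F·h/BTU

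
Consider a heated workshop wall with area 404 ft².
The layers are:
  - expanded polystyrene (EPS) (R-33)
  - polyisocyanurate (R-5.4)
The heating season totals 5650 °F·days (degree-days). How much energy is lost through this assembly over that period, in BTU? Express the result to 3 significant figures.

R_total = 33 + 5.4 = 38.4 ft²·°F·h/BTU
E = A × HDD × 24 / R = 404 × 5650 × 24 / 38.4 = 1427000 BTU

1430000 BTU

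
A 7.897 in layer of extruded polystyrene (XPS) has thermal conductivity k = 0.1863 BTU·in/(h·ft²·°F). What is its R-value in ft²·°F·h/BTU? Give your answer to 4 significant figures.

R = L/k = 7.897/0.1863 = 42.389 ft²·°F·h/BTU

42.39 ft²·°F·h/BTU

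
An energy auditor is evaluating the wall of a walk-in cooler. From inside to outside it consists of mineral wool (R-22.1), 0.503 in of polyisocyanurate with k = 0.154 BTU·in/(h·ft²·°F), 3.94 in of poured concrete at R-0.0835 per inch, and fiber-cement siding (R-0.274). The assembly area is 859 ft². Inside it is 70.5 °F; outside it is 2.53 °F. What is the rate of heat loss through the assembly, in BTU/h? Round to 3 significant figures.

0.503/0.154 = 3.266
3.94 × 0.0835 = 0.329
R_total = 22.1 + 3.266 + 0.329 + 0.274 = 25.97 ft²·°F·h/BTU
Q = A·ΔT/R = 859 × (70.5 − 2.53) / 25.97 = 2248 BTU/h

2250 BTU/h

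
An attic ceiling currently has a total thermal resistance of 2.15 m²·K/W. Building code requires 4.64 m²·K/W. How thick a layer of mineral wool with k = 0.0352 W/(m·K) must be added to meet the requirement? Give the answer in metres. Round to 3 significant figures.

0.0876 m

ΔR = 4.64 − 2.15 = 2.49 m²·K/W
L = ΔR × k = 2.49 × 0.0352 = 0.08765 m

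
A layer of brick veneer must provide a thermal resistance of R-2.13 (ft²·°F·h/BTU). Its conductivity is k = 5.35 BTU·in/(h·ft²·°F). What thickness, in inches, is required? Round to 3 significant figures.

L = R × k = 2.13 × 5.35 = 11.4 in

11.4 in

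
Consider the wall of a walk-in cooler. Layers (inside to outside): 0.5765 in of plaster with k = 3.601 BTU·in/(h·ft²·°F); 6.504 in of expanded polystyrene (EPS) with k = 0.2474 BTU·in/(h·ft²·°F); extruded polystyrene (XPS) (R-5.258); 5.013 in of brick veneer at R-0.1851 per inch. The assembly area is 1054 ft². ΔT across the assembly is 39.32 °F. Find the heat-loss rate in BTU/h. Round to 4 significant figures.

0.5765/3.601 = 0.16009
6.504/0.2474 = 26.289
5.013 × 0.1851 = 0.92791
R_total = 0.16009 + 26.289 + 5.258 + 0.92791 = 32.635 ft²·°F·h/BTU
Q = A·ΔT/R = 1054 × 39.32 / 32.635 = 1269.9 BTU/h

1270 BTU/h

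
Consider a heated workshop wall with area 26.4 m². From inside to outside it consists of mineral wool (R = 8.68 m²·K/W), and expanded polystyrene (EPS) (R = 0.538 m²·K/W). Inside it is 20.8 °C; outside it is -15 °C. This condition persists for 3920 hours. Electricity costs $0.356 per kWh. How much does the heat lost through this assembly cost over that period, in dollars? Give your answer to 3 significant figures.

143 dollars

R_total = 8.68 + 0.538 = 9.218 m²·K/W
Q = 26.4 × (20.8 − (-15)) / 9.218 = 102.5 W
E = 102.5 W × 3920 h / 1000 = 401.9 kWh
Cost = 401.9 × 0.356 = $143.1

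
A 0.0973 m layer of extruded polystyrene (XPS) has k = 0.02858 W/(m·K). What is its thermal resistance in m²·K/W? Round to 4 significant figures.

R = L/k = 0.0973/0.02858 = 3.4045 m²·K/W

3.404 m²·K/W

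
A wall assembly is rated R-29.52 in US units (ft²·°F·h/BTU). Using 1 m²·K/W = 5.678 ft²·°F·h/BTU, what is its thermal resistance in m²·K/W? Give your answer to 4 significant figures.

R_SI = 29.52/5.678 = 5.199

5.199 m²·K/W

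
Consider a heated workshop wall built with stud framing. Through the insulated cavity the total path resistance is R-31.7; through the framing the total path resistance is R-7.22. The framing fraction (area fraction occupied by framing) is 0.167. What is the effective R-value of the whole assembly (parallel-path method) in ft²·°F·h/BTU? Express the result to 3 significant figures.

U_eff = 0.833/31.7 + 0.167/7.22 = 0.02628 + 0.02313 = 0.04941
R_eff = 1/U_eff = 20.24 ft²·°F·h/BTU

20.2 ft²·°F·h/BTU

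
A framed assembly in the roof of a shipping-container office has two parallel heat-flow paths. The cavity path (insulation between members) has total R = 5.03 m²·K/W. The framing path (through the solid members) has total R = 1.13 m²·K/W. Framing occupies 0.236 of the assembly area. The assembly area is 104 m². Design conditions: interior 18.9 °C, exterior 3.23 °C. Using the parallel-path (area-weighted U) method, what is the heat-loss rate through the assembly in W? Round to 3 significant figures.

U_eff = 0.764/5.03 + 0.236/1.13 = 0.1519 + 0.2088 = 0.3607
R_eff = 1/U_eff = 2.772 m²·K/W
Q = 104 × (18.9 − 3.23) / 2.772 = 587.9 W

588 W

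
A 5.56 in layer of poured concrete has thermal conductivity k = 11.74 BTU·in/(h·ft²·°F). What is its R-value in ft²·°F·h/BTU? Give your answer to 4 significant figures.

0.4736 ft²·°F·h/BTU

R = L/k = 5.56/11.74 = 0.47359 ft²·°F·h/BTU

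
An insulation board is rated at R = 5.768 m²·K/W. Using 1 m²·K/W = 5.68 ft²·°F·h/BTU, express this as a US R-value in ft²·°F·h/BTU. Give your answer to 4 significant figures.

32.76 ft²·°F·h/BTU

R_US = 5.768 × 5.68 = 32.762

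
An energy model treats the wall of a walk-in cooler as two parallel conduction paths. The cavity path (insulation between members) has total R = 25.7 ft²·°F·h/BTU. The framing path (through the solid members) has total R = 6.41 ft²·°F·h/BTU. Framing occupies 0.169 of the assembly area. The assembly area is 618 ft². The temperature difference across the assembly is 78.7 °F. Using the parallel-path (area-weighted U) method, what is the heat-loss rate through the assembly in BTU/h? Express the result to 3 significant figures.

2850 BTU/h

U_eff = 0.831/25.7 + 0.169/6.41 = 0.03233 + 0.02637 = 0.0587
R_eff = 1/U_eff = 17.04 ft²·°F·h/BTU
Q = 618 × 78.7 / 17.04 = 2855 BTU/h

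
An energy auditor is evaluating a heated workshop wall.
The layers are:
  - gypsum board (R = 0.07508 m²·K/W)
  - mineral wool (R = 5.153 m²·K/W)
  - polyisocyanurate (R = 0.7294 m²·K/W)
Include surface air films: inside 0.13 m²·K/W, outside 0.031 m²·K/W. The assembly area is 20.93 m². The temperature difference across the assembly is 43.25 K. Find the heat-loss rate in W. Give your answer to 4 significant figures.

R_total = 0.13 + 0.07508 + 5.153 + 0.7294 + 0.031 = 6.1185 m²·K/W
Q = A·ΔT/R = 20.93 × 43.25 / 6.1185 = 147.95 W

147.9 W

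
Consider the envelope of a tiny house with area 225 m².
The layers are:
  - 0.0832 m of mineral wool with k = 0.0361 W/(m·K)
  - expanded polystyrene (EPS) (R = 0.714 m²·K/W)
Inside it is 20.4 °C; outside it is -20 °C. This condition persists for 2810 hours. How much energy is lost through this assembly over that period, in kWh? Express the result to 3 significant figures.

8460 kWh

0.0832/0.0361 = 2.305
R_total = 2.305 + 0.714 = 3.019 m²·K/W
Q = 225 × (20.4 − (-20)) / 3.019 = 3011 W
E = 3011 W × 2810 h / 1000 = 8462 kWh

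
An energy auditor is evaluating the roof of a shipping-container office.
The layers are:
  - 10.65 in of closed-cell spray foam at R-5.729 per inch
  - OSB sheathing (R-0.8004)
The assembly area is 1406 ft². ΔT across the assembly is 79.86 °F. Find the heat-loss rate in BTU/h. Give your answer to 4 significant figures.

10.65 × 5.729 = 61.014
R_total = 61.014 + 0.8004 = 61.814 ft²·°F·h/BTU
Q = A·ΔT/R = 1406 × 79.86 / 61.814 = 1816.5 BTU/h

1816 BTU/h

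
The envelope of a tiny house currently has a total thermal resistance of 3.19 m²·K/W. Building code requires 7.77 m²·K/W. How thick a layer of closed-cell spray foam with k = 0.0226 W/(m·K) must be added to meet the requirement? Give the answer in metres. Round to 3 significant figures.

0.104 m

ΔR = 7.77 − 3.19 = 4.58 m²·K/W
L = ΔR × k = 4.58 × 0.0226 = 0.1035 m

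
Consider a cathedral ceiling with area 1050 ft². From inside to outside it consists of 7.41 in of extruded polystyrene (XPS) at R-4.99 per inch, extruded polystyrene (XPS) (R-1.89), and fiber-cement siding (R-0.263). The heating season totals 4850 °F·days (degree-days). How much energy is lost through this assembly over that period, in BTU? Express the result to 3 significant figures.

3120000 BTU

7.41 × 4.99 = 36.98
R_total = 36.98 + 1.89 + 0.263 = 39.13 ft²·°F·h/BTU
E = A × HDD × 24 / R = 1050 × 4850 × 24 / 39.13 = 3124000 BTU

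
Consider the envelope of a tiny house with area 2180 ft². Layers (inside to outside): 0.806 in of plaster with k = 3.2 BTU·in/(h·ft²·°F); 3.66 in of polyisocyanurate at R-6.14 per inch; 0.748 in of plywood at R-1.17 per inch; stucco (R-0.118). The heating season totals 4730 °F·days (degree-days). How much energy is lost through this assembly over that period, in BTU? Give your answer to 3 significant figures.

0.806/3.2 = 0.2519
3.66 × 6.14 = 22.47
0.748 × 1.17 = 0.8752
R_total = 0.2519 + 22.47 + 0.8752 + 0.118 = 23.72 ft²·°F·h/BTU
E = A × HDD × 24 / R = 2180 × 4730 × 24 / 23.72 = 10430000 BTU

10400000 BTU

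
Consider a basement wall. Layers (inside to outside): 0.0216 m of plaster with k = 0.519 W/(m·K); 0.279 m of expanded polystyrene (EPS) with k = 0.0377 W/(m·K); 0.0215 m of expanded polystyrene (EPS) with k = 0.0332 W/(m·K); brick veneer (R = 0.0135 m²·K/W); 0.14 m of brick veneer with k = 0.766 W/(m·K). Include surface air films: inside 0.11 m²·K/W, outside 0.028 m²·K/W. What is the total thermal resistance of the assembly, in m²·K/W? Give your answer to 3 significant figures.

0.0216/0.519 = 0.04162
0.279/0.0377 = 7.401
0.0215/0.0332 = 0.6476
0.14/0.766 = 0.1828
R_total = 0.11 + 0.04162 + 7.401 + 0.6476 + 0.0135 + 0.1828 + 0.028 = 8.424 m²·K/W

8.42 m²·K/W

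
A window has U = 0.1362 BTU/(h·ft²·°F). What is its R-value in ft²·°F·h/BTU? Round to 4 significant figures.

R = 1/U = 1/0.1362 = 7.3421

7.342 ft²·°F·h/BTU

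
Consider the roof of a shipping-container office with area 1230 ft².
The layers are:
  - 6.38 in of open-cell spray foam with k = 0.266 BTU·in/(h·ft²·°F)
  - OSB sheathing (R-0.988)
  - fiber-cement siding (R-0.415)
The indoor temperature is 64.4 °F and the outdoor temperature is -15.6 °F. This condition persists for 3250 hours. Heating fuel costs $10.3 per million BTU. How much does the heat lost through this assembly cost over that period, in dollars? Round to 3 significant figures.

6.38/0.266 = 23.98
R_total = 23.98 + 0.988 + 0.415 = 25.39 ft²·°F·h/BTU
Q = 1230 × (64.4 − (-15.6)) / 25.39 = 3876 BTU/h
E = 3876 × 3250 = 12600000 BTU
Cost = 12600000/10⁶ × 10.3 = $129.7

130 dollars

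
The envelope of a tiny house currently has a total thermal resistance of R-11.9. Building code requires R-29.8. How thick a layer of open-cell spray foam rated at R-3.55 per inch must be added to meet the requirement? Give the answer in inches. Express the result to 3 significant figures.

5.04 in

ΔR = 29.8 − 11.9 = 17.9 ft²·°F·h/BTU
L = ΔR / (R/in) = 17.9/3.55 = 5.042 in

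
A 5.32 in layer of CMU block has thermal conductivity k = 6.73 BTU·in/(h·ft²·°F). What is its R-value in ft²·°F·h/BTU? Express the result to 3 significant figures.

0.790 ft²·°F·h/BTU

R = L/k = 5.32/6.73 = 0.7905 ft²·°F·h/BTU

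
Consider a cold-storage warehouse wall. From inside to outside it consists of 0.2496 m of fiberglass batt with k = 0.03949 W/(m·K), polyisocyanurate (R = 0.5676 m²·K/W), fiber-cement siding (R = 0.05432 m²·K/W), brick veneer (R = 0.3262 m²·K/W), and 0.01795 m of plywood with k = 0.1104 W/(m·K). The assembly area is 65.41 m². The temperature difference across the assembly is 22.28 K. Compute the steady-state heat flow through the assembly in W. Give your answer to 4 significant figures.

0.2496/0.03949 = 6.3206
0.01795/0.1104 = 0.16259
R_total = 6.3206 + 0.5676 + 0.05432 + 0.3262 + 0.16259 = 7.4313 m²·K/W
Q = A·ΔT/R = 65.41 × 22.28 / 7.4313 = 196.11 W

196.1 W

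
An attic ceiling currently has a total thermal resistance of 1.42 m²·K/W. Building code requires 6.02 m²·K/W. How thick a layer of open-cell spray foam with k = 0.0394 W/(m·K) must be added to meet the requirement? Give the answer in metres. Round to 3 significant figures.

ΔR = 6.02 − 1.42 = 4.6 m²·K/W
L = ΔR × k = 4.6 × 0.0394 = 0.1812 m

0.181 m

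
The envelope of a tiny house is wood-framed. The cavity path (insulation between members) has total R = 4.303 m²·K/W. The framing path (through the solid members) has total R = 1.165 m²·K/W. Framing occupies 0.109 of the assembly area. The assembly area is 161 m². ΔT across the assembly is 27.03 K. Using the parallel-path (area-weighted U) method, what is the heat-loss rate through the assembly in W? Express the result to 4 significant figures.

1308 W

U_eff = 0.891/4.303 + 0.109/1.165 = 0.20706 + 0.093562 = 0.30063
R_eff = 1/U_eff = 3.3264 m²·K/W
Q = 161 × 27.03 / 3.3264 = 1308.3 W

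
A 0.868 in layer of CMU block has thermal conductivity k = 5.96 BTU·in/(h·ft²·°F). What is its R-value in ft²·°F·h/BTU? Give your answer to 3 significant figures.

0.146 ft²·°F·h/BTU

R = L/k = 0.868/5.96 = 0.1456 ft²·°F·h/BTU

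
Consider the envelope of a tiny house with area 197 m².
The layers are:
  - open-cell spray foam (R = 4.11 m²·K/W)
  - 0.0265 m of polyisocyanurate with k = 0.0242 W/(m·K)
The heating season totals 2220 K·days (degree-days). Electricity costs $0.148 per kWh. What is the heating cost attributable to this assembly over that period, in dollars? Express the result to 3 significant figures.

0.0265/0.0242 = 1.095
R_total = 4.11 + 1.095 = 5.205 m²·K/W
E = A × HDD × 24 / R / 1000 = 197 × 2220 × 24 / 5.205 / 1000 = 2017 kWh
Cost = 2017 × 0.148 = $298.4

298 dollars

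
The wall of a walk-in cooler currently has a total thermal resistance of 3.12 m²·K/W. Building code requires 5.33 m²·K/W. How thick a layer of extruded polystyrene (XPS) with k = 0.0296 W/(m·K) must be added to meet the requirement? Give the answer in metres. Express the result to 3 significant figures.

ΔR = 5.33 − 3.12 = 2.21 m²·K/W
L = ΔR × k = 2.21 × 0.0296 = 0.06542 m

0.0654 m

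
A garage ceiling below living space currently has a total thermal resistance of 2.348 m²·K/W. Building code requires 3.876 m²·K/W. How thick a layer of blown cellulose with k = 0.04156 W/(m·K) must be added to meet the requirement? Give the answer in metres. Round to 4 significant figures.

0.06350 m

ΔR = 3.876 − 2.348 = 1.528 m²·K/W
L = ΔR × k = 1.528 × 0.04156 = 0.063504 m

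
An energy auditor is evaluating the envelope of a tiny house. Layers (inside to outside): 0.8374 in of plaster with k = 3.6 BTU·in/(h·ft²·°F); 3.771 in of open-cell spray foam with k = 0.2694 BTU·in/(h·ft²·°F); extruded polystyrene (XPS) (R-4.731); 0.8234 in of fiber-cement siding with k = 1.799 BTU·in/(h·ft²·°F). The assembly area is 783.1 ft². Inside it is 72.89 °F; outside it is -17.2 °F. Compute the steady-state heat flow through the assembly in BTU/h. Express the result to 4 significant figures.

3633 BTU/h

0.8374/3.6 = 0.23261
3.771/0.2694 = 13.998
0.8234/1.799 = 0.4577
R_total = 0.23261 + 13.998 + 4.731 + 0.4577 = 19.419 ft²·°F·h/BTU
Q = A·ΔT/R = 783.1 × (72.89 − (-17.2)) / 19.419 = 3633 BTU/h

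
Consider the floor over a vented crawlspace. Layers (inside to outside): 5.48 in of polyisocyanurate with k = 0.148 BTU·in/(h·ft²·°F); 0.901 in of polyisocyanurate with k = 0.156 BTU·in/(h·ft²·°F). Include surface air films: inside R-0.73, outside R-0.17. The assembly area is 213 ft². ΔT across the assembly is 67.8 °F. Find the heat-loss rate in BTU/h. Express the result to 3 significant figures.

5.48/0.148 = 37.03
0.901/0.156 = 5.776
R_total = 0.73 + 37.03 + 5.776 + 0.17 = 43.7 ft²·°F·h/BTU
Q = A·ΔT/R = 213 × 67.8 / 43.7 = 330.4 BTU/h

330 BTU/h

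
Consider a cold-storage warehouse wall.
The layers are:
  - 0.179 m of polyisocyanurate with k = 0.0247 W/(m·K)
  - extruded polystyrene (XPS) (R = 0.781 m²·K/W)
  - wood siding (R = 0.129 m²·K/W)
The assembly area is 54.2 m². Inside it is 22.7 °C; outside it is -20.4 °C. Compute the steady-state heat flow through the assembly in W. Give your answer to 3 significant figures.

0.179/0.0247 = 7.247
R_total = 7.247 + 0.781 + 0.129 = 8.157 m²·K/W
Q = A·ΔT/R = 54.2 × (22.7 − (-20.4)) / 8.157 = 286.4 W

286 W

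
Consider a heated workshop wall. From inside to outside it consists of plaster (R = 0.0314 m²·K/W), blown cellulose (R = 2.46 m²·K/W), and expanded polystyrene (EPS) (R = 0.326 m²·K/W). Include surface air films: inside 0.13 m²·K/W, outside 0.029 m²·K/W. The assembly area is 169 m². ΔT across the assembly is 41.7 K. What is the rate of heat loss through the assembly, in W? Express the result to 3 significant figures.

2370 W

R_total = 0.13 + 0.0314 + 2.46 + 0.326 + 0.029 = 2.976 m²·K/W
Q = A·ΔT/R = 169 × 41.7 / 2.976 = 2368 W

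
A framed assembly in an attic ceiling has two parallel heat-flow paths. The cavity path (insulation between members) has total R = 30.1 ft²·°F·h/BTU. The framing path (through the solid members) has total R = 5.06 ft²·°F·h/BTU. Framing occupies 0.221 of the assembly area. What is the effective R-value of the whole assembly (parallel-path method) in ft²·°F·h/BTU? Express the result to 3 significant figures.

U_eff = 0.779/30.1 + 0.221/5.06 = 0.02588 + 0.04368 = 0.06956
R_eff = 1/U_eff = 14.38 ft²·°F·h/BTU

14.4 ft²·°F·h/BTU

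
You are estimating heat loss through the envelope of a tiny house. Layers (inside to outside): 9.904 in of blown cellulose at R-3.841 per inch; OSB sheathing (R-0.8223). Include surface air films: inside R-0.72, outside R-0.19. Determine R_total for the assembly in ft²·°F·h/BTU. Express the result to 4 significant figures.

9.904 × 3.841 = 38.041
R_total = 0.72 + 38.041 + 0.8223 + 0.19 = 39.774 ft²·°F·h/BTU

39.77 ft²·°F·h/BTU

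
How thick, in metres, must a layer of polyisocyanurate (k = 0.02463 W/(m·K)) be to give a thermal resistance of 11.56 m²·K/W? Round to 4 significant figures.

0.2847 m

L = R·k = 11.56 × 0.02463 = 0.28472 m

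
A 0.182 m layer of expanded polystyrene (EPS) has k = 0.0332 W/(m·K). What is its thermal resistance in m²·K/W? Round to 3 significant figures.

5.48 m²·K/W

R = L/k = 0.182/0.0332 = 5.482 m²·K/W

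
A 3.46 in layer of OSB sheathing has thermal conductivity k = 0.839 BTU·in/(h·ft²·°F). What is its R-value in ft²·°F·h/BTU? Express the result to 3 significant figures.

R = L/k = 3.46/0.839 = 4.124 ft²·°F·h/BTU

4.12 ft²·°F·h/BTU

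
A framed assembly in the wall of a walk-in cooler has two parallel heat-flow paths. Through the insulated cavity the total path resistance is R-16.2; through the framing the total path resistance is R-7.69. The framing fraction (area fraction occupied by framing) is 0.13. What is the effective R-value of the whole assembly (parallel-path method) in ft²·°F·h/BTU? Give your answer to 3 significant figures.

14.2 ft²·°F·h/BTU

U_eff = 0.87/16.2 + 0.13/7.69 = 0.0537 + 0.01691 = 0.07061
R_eff = 1/U_eff = 14.16 ft²·°F·h/BTU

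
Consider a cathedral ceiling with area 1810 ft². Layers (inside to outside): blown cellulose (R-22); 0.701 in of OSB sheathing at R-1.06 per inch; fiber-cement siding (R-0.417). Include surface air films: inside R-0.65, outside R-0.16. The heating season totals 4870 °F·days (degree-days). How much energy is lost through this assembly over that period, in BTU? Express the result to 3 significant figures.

0.701 × 1.06 = 0.7431
R_total = 0.65 + 22 + 0.7431 + 0.417 + 0.16 = 23.97 ft²·°F·h/BTU
E = A × HDD × 24 / R = 1810 × 4870 × 24 / 23.97 = 8826000 BTU

8830000 BTU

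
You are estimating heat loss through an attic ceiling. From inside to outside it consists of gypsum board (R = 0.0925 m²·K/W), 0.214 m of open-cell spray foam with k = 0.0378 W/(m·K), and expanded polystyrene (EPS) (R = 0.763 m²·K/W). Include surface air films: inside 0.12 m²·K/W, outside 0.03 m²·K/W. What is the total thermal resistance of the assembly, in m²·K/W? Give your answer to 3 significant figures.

6.67 m²·K/W

0.214/0.0378 = 5.661
R_total = 0.12 + 0.0925 + 5.661 + 0.763 + 0.03 = 6.667 m²·K/W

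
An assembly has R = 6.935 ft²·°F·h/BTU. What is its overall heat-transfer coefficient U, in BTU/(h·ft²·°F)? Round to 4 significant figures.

U = 1/R = 1/6.935 = 0.1442

0.1442 BTU/(h·ft²·°F)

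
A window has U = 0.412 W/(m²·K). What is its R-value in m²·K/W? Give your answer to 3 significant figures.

2.43 m²·K/W

R = 1/U = 1/0.412 = 2.427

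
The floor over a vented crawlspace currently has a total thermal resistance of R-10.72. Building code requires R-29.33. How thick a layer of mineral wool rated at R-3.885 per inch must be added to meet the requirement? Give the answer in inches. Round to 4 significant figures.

4.790 in

ΔR = 29.33 − 10.72 = 18.61 ft²·°F·h/BTU
L = ΔR / (R/in) = 18.61/3.885 = 4.7902 in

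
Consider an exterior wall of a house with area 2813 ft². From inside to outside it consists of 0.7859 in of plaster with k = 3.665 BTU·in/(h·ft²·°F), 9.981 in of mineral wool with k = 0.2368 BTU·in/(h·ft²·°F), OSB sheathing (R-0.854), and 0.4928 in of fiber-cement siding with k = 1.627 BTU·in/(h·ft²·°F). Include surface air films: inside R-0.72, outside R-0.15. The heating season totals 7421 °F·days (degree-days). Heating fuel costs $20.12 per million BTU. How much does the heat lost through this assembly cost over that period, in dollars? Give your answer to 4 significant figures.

0.7859/3.665 = 0.21443
9.981/0.2368 = 42.149
0.4928/1.627 = 0.30289
R_total = 0.72 + 0.21443 + 42.149 + 0.854 + 0.30289 + 0.15 = 44.391 ft²·°F·h/BTU
E = A × HDD × 24 / R = 2813 × 7421 × 24 / 44.391 = 11286000 BTU
Cost = 11286000/10⁶ × 20.12 = $227.08

227.1 dollars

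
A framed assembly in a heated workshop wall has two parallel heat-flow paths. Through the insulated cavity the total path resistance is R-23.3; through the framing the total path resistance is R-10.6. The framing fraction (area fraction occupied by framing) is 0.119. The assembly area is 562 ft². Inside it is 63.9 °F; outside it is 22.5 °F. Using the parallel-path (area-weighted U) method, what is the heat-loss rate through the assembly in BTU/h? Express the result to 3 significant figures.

U_eff = 0.881/23.3 + 0.119/10.6 = 0.03781 + 0.01123 = 0.04904
R_eff = 1/U_eff = 20.39 ft²·°F·h/BTU
Q = 562 × (63.9 − 22.5) / 20.39 = 1141 BTU/h

1140 BTU/h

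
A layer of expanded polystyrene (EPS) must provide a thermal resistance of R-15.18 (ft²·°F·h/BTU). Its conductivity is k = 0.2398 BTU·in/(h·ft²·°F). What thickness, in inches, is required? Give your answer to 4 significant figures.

3.640 in

L = R × k = 15.18 × 0.2398 = 3.6402 in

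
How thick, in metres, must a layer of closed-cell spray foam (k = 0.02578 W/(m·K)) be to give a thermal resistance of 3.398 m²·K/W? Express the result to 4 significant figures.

L = R·k = 3.398 × 0.02578 = 0.0876 m

0.08760 m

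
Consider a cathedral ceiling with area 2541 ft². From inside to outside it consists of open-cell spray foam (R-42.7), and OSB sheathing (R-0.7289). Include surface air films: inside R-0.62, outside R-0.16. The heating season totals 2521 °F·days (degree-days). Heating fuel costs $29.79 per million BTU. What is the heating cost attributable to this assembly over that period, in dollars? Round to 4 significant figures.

103.6 dollars

R_total = 0.62 + 42.7 + 0.7289 + 0.16 = 44.209 ft²·°F·h/BTU
E = A × HDD × 24 / R = 2541 × 2521 × 24 / 44.209 = 3477600 BTU
Cost = 3477600/10⁶ × 29.79 = $103.6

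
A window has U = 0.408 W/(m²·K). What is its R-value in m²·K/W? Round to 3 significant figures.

2.45 m²·K/W

R = 1/U = 1/0.408 = 2.451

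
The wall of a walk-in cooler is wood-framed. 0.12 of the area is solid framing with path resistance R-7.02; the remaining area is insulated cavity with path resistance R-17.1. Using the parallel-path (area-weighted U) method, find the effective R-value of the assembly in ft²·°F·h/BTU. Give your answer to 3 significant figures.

U_eff = 0.88/17.1 + 0.12/7.02 = 0.05146 + 0.01709 = 0.06856
R_eff = 1/U_eff = 14.59 ft²·°F·h/BTU

14.6 ft²·°F·h/BTU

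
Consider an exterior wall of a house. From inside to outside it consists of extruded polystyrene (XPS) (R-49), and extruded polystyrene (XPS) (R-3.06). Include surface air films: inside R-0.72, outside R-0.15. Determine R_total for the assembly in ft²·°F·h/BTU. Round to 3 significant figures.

52.9 ft²·°F·h/BTU

R_total = 0.72 + 49 + 3.06 + 0.15 = 52.93 ft²·°F·h/BTU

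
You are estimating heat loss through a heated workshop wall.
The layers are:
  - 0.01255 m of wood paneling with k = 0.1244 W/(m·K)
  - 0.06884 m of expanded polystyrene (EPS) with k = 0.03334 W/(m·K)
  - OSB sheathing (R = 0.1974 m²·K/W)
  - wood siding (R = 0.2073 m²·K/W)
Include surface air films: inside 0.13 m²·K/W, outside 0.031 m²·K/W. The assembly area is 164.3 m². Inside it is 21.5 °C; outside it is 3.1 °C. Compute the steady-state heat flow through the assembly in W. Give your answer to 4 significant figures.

0.01255/0.1244 = 0.10088
0.06884/0.03334 = 2.0648
R_total = 0.13 + 0.10088 + 2.0648 + 0.1974 + 0.2073 + 0.031 = 2.7314 m²·K/W
Q = A·ΔT/R = 164.3 × (21.5 − 3.1) / 2.7314 = 1106.8 W

1107 W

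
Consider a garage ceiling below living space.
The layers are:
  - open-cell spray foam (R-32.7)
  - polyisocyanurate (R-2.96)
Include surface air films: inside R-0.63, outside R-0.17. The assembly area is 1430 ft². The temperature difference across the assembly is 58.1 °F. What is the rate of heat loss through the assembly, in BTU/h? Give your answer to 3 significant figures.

R_total = 0.63 + 32.7 + 2.96 + 0.17 = 36.46 ft²·°F·h/BTU
Q = A·ΔT/R = 1430 × 58.1 / 36.46 = 2279 BTU/h

2280 BTU/h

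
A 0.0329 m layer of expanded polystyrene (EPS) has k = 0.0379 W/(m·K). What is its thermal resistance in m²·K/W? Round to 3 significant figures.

R = L/k = 0.0329/0.0379 = 0.8681 m²·K/W

0.868 m²·K/W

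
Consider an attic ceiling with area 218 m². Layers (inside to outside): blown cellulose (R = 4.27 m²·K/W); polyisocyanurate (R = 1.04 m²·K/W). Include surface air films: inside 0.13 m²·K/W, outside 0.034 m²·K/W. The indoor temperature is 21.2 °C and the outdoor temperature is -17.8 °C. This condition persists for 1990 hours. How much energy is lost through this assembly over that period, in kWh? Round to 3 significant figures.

R_total = 0.13 + 4.27 + 1.04 + 0.034 = 5.474 m²·K/W
Q = 218 × (21.2 − (-17.8)) / 5.474 = 1553 W
E = 1553 W × 1990 h / 1000 = 3091 kWh

3090 kWh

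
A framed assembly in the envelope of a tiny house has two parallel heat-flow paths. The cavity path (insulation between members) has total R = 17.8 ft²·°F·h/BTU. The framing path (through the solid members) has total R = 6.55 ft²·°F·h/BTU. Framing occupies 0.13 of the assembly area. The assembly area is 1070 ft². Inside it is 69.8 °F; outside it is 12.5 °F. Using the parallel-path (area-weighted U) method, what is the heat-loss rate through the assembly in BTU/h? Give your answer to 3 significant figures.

4210 BTU/h

U_eff = 0.87/17.8 + 0.13/6.55 = 0.04888 + 0.01985 = 0.06872
R_eff = 1/U_eff = 14.55 ft²·°F·h/BTU
Q = 1070 × (69.8 − 12.5) / 14.55 = 4214 BTU/h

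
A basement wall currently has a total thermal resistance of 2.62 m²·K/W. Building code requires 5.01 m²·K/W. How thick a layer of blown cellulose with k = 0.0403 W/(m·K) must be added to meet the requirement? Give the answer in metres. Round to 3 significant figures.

ΔR = 5.01 − 2.62 = 2.39 m²·K/W
L = ΔR × k = 2.39 × 0.0403 = 0.09632 m

0.0963 m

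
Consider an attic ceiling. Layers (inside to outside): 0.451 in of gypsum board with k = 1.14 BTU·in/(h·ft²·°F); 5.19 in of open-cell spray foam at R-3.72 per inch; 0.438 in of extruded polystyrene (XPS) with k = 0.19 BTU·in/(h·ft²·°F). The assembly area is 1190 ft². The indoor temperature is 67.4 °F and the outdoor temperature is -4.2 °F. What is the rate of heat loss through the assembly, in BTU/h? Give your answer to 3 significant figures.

0.451/1.14 = 0.3956
5.19 × 3.72 = 19.31
0.438/0.19 = 2.305
R_total = 0.3956 + 19.31 + 2.305 = 22.01 ft²·°F·h/BTU
Q = A·ΔT/R = 1190 × (67.4 − (-4.2)) / 22.01 = 3872 BTU/h

3870 BTU/h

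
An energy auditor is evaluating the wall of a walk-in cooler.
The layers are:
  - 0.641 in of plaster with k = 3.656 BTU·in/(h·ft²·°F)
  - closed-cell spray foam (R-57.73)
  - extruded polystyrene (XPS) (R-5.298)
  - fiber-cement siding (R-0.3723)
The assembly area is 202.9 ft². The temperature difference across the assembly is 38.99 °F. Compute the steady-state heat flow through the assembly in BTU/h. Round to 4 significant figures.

124.4 BTU/h

0.641/3.656 = 0.17533
R_total = 0.17533 + 57.73 + 5.298 + 0.3723 = 63.576 ft²·°F·h/BTU
Q = A·ΔT/R = 202.9 × 38.99 / 63.576 = 124.44 BTU/h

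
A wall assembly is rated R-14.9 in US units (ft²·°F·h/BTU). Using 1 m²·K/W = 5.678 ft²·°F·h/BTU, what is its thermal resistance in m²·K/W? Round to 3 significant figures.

2.62 m²·K/W

R_SI = 14.9/5.678 = 2.624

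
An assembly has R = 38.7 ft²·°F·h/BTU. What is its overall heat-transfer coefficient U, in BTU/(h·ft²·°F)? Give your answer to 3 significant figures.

0.0258 BTU/(h·ft²·°F)

U = 1/R = 1/38.7 = 0.02584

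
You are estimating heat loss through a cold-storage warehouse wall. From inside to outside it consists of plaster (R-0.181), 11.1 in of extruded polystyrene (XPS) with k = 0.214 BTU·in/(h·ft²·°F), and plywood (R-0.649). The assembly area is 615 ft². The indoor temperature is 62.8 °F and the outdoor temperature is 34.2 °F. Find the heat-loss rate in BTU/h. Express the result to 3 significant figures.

11.1/0.214 = 51.87
R_total = 0.181 + 51.87 + 0.649 = 52.7 ft²·°F·h/BTU
Q = A·ΔT/R = 615 × (62.8 − 34.2) / 52.7 = 333.8 BTU/h

334 BTU/h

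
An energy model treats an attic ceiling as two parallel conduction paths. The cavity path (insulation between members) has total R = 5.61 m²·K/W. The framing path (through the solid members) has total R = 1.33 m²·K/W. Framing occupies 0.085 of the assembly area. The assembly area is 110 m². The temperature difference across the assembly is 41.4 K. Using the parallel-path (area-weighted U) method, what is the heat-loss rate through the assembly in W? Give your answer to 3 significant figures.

1030 W

U_eff = 0.915/5.61 + 0.085/1.33 = 0.1631 + 0.06391 = 0.227
R_eff = 1/U_eff = 4.405 m²·K/W
Q = 110 × 41.4 / 4.405 = 1034 W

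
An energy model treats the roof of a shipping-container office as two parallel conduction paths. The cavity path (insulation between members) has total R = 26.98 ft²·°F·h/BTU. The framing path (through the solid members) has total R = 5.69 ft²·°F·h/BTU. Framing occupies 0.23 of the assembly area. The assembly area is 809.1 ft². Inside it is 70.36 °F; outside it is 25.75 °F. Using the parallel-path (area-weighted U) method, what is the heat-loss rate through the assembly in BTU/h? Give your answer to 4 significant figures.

U_eff = 0.77/26.98 + 0.23/5.69 = 0.02854 + 0.040422 = 0.068961
R_eff = 1/U_eff = 14.501 ft²·°F·h/BTU
Q = 809.1 × (70.36 − 25.75) / 14.501 = 2489.1 BTU/h

2489 BTU/h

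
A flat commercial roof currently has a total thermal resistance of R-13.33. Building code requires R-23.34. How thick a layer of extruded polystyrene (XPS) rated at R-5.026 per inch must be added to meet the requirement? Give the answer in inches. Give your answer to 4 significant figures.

ΔR = 23.34 − 13.33 = 10.01 ft²·°F·h/BTU
L = ΔR / (R/in) = 10.01/5.026 = 1.9916 in

1.992 in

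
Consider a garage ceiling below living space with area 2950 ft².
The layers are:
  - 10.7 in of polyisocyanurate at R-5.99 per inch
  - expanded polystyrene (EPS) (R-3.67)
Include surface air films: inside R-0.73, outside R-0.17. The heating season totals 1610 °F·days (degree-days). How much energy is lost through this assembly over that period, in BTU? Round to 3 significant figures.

10.7 × 5.99 = 64.09
R_total = 0.73 + 64.09 + 3.67 + 0.17 = 68.66 ft²·°F·h/BTU
E = A × HDD × 24 / R = 2950 × 1610 × 24 / 68.66 = 1660000 BTU

1660000 BTU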